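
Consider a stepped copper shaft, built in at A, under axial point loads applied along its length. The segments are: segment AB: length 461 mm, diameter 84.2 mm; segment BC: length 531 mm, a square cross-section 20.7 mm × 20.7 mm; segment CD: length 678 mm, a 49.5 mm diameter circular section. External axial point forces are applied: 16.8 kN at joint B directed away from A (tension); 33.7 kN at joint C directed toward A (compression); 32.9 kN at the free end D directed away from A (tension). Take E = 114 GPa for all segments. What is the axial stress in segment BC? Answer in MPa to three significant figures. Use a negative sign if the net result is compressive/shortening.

Internal axial forces (sectioning from the free end, tension +): N_CD = 32.9 kN, N_BC = -0.8 kN, N_AB = 16 kN.
A_BC = 428.5 mm².
σ_BC = N_BC/A_BC = -800/428.5 = -1.867 MPa.

-1.87 MPa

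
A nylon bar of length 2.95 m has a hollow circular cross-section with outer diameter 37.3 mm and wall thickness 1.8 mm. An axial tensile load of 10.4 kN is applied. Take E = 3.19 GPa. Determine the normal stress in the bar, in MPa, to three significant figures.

A = 200.7 mm².
σ = N/A = 10400/200.7 = 51.81 MPa.

51.8 MPa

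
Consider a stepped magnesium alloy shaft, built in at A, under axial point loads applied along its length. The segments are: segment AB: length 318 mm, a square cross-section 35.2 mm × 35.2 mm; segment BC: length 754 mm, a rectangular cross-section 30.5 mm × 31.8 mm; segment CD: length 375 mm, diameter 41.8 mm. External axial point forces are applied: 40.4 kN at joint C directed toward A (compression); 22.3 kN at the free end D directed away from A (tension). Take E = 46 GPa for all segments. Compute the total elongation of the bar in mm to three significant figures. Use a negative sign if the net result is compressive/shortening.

Internal axial forces (sectioning from the free end, tension +): N_CD = 22.3 kN, N_BC = -18.1 kN, N_AB = -18.1 kN.
A_AB = 1239 mm².
A_BC = 969.9 mm².
A_CD = 1372 mm².
δ_AB = -18100·318/(1239·46000) = -0.101 mm
δ_BC = -18100·754/(969.9·46000) = -0.3059 mm
δ_CD = 22300·375/(1372·46000) = 0.1325 mm
δ = Σδ_i = -0.2744 mm.

-0.274 mm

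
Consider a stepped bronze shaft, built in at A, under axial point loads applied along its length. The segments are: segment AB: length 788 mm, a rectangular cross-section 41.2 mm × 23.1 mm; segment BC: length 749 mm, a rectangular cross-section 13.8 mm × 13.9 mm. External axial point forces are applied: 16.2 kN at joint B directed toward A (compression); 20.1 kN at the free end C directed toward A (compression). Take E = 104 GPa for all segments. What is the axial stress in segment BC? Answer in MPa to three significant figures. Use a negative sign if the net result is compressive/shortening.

-105 MPa

Internal axial forces (sectioning from the free end, tension +): N_BC = -20.1 kN, N_AB = -36.3 kN.
A_BC = 191.8 mm².
σ_BC = N_BC/A_BC = -20100/191.8 = -104.8 MPa.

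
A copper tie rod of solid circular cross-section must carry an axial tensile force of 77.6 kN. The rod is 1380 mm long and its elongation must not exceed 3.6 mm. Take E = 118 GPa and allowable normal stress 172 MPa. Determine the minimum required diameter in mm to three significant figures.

24.0 mm

Required area A ≥ P/σ_allow = 77600/172 = 451.2 mm².
For a solid circular section, d ≥ √(4A/π) = 23.97 mm.
Elongation limit: A ≥ PL/(Eδ_allow) = 77600·1380/(118000·3.6) = 252.1 mm² ⇒ d ≥ 17.92 mm.
The stress limit governs.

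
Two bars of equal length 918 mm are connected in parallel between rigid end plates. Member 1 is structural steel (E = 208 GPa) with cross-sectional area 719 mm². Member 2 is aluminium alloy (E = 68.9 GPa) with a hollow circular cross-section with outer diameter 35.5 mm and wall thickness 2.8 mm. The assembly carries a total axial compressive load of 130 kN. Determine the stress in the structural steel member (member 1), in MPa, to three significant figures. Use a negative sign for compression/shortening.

A_2 = 287.6 mm².
Equal strain + equilibrium ⇒ each member carries load in proportion to AE: A₁E₁ = 149600000 N, A₂E₂ = 19820000 N, ΣAE = 169400000 N.
σ₁ = P·E₁/ΣAE = -130000·208000/169400000 = -159.6 MPa.

-160 MPa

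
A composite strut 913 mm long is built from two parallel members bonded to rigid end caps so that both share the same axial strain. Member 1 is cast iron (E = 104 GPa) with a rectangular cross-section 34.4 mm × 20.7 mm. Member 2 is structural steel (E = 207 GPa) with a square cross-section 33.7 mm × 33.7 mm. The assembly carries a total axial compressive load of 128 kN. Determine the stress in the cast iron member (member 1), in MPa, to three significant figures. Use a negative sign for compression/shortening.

-43.1 MPa

A_1 = 712.1 mm².
A_2 = 1136 mm².
Equal strain + equilibrium ⇒ each member carries load in proportion to AE: A₁E₁ = 74060000 N, A₂E₂ = 235100000 N, ΣAE = 309100000 N.
σ₁ = P·E₁/ΣAE = -128000·104000/309100000 = -43.06 MPa.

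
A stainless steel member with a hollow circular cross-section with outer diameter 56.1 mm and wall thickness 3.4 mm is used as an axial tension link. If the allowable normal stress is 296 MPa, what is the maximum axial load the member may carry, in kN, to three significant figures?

A = 562.9 mm².
P_max = σ_allow · A = 296 · 562.9 = 166600 N = 166.6 kN.

167 kN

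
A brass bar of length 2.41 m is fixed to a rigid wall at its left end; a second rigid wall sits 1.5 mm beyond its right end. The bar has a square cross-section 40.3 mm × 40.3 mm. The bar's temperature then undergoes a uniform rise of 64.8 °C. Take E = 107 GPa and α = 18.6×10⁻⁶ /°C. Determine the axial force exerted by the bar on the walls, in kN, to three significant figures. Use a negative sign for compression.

-101 kN

Free thermal expansion αLΔT = 18.6e-6 · 2410 · 64.8 = 2.905 mm.
The walls engage after the gap closes; constrained expansion = 2.905 − 1.5 = 1.405 mm.
The walls impose strain ε = −(1.405)/2410 = -5.8287e-04; σ = Eε = 107000 · -5.8287e-04 = -62.37 MPa.
Wall reaction R = σ·A = -62.37·1624 = -101300 N = -101.3 kN.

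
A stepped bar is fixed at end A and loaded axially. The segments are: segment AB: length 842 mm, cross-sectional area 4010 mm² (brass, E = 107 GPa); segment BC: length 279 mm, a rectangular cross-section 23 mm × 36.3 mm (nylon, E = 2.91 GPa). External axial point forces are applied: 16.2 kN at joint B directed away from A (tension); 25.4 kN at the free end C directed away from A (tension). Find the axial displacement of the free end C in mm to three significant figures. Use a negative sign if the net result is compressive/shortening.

Internal axial forces (sectioning from the free end, tension +): N_BC = 25.4 kN, N_AB = 41.6 kN.
A_BC = 834.9 mm².
δ_AB = 41600·842/(4010·107000) = 0.08164 mm
δ_BC = 25400·279/(834.9·2910) = 2.917 mm
δ = Σδ_i = 2.998 mm.

3.00 mm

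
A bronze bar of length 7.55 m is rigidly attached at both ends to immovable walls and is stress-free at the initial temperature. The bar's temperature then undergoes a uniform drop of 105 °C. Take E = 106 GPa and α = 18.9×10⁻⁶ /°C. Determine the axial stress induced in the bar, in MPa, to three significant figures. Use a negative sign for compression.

Free thermal expansion αLΔT = 18.9e-6 · 7550 · -105 = -14.98 mm.
The walls impose strain ε = −(-14.98)/7550 = 1.9845e-03; σ = Eε = 106000 · 1.9845e-03 = 210.4 MPa.

210 MPa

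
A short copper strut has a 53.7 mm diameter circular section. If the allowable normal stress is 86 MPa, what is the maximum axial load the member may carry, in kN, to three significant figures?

A = 2265 mm².
P_max = σ_allow · A = 86 · 2265 = 194800 N = 194.8 kN.

195 kN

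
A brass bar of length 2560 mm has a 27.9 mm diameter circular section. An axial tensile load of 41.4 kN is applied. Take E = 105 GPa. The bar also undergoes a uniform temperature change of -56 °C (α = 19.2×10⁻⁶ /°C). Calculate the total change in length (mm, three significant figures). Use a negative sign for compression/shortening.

-1.10 mm

A = 611.4 mm².
δ_mech = NL/(AE) = 41400·2560/(611.4·105000) = 1.651 mm.
δ_thermal = αLΔT = 19.2e-6·2560·-56 = -2.753 mm.
δ = δ_mech + δ_thermal = -1.101 mm.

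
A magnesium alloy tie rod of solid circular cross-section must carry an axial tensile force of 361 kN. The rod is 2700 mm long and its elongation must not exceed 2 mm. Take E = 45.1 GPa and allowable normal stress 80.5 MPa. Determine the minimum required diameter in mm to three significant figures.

117 mm

Required area A ≥ P/σ_allow = 361000/80.5 = 4484 mm².
For a solid circular section, d ≥ √(4A/π) = 75.56 mm.
Elongation limit: A ≥ PL/(Eδ_allow) = 361000·2700/(45100·2) = 10810 mm² ⇒ d ≥ 117.3 mm.
The elongation limit governs.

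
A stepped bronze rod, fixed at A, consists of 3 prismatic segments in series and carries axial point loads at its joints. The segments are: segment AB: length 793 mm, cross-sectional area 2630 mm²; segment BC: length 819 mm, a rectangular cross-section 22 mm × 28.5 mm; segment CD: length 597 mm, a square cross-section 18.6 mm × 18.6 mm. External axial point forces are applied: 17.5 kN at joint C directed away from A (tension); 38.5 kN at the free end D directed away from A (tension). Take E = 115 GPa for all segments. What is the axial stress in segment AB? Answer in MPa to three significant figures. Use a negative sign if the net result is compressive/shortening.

21.3 MPa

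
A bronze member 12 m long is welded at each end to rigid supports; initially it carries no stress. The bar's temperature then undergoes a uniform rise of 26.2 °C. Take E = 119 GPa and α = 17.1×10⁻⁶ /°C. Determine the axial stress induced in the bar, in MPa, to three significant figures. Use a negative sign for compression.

-53.3 MPa

Free thermal expansion αLΔT = 17.1e-6 · 12000 · 26.2 = 5.376 mm.
The walls impose strain ε = −(5.376)/12000 = -4.4802e-04; σ = Eε = 119000 · -4.4802e-04 = -53.31 MPa.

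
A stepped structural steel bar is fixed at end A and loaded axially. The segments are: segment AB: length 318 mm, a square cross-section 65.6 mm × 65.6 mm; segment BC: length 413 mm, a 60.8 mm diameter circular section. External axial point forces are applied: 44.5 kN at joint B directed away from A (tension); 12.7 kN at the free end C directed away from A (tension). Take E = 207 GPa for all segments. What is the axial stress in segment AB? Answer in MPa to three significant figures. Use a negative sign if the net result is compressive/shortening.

Internal axial forces (sectioning from the free end, tension +): N_BC = 12.7 kN, N_AB = 57.2 kN.
A_AB = 4303 mm².
σ_AB = N_AB/A_AB = 57200/4303 = 13.29 MPa.

13.3 MPa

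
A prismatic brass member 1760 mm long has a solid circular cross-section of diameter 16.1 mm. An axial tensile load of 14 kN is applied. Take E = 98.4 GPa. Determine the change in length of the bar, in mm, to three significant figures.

1.23 mm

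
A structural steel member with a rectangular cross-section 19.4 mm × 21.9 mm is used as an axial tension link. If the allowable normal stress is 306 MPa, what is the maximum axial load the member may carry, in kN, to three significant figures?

A = 424.9 mm².
P_max = σ_allow · A = 306 · 424.9 = 130000 N = 130 kN.

130 kN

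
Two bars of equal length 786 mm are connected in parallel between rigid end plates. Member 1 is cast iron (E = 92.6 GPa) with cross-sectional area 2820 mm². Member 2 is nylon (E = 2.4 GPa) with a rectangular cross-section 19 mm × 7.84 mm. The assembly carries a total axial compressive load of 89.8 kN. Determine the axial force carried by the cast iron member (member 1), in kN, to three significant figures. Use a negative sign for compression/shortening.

-89.7 kN

A_2 = 149 mm².
Equal strain + equilibrium ⇒ each member carries load in proportion to AE: A₁E₁ = 261100000 N, A₂E₂ = 357500 N, ΣAE = 261500000 N.
F₁ = P·A₁E₁/ΣAE = -89800·261100000/261500000 = -89680 N.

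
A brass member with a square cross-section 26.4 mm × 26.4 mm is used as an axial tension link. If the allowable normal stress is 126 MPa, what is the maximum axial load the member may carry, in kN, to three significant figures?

A = 697 mm².
P_max = σ_allow · A = 126 · 697 = 87820 N = 87.82 kN.

87.8 kN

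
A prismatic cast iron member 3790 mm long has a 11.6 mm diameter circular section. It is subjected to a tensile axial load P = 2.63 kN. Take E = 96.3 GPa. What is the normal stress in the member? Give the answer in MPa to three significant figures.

A = 105.7 mm².
σ = N/A = 2630/105.7 = 24.89 MPa.

24.9 MPa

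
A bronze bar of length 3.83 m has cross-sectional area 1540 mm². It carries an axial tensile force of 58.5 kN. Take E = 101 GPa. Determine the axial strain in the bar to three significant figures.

σ = N/A = 37.99 MPa; ε = σ/E = 37.99/101000 = 3.761e-04.

3.76e-04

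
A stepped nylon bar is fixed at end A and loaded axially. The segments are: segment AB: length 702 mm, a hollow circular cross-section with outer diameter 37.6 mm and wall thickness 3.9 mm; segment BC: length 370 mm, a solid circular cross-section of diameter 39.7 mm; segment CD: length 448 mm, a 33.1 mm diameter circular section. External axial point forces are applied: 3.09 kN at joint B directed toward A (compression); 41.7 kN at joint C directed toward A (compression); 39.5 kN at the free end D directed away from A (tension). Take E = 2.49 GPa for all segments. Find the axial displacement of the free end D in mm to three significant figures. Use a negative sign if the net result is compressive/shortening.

4.38 mm

Internal axial forces (sectioning from the free end, tension +): N_CD = 39.5 kN, N_BC = -2.2 kN, N_AB = -5.29 kN.
A_AB = 412.9 mm².
A_BC = 1238 mm².
A_CD = 860.5 mm².
δ_AB = -5290·702/(412.9·2490) = -3.612 mm
δ_BC = -2200·370/(1238·2490) = -0.2641 mm
δ_CD = 39500·448/(860.5·2490) = 8.259 mm
δ = Σδ_i = 4.383 mm.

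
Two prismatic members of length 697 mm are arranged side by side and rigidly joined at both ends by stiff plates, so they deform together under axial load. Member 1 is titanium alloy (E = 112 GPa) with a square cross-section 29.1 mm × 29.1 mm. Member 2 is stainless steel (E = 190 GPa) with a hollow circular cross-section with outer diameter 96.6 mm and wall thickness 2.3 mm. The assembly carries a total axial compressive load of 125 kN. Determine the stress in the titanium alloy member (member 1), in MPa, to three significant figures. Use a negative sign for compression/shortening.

-62.4 MPa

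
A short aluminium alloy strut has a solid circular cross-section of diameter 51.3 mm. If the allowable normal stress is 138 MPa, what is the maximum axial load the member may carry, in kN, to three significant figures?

285 kN

A = 2067 mm².
P_max = σ_allow · A = 138 · 2067 = 285200 N = 285.2 kN.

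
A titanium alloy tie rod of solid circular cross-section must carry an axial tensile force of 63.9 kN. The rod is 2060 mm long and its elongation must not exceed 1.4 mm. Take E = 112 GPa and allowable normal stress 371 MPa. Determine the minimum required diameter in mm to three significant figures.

32.7 mm

Required area A ≥ P/σ_allow = 63900/371 = 172.2 mm².
For a solid circular section, d ≥ √(4A/π) = 14.81 mm.
Elongation limit: A ≥ PL/(Eδ_allow) = 63900·2060/(112000·1.4) = 839.5 mm² ⇒ d ≥ 32.69 mm.
The elongation limit governs.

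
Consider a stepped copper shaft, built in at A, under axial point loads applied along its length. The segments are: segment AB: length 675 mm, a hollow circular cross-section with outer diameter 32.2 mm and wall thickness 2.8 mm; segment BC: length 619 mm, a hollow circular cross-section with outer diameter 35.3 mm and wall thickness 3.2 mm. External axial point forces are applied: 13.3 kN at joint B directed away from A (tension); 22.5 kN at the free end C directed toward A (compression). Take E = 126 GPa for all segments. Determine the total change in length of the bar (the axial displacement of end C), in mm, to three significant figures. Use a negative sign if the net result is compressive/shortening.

-0.533 mm

Internal axial forces (sectioning from the free end, tension +): N_BC = -22.5 kN, N_AB = -9.2 kN.
A_AB = 258.6 mm².
A_BC = 322.7 mm².
δ_AB = -9200·675/(258.6·126000) = -0.1906 mm
δ_BC = -22500·619/(322.7·126000) = -0.3425 mm
δ = Σδ_i = -0.5331 mm.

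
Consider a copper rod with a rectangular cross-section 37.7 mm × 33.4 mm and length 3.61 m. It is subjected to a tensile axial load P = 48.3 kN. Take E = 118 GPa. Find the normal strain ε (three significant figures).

3.25e-04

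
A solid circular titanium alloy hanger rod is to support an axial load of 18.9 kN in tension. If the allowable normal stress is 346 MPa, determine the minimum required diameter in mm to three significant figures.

Required area A ≥ P/σ_allow = 18900/346 = 54.62 mm².
For a solid circular section, d ≥ √(4A/π) = 8.34 mm.

8.34 mm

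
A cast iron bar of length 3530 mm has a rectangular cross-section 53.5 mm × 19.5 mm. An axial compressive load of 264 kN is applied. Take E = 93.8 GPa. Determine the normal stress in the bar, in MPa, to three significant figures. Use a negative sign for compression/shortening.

-253 MPa

A = 1043 mm².
σ = N/A = -264000/1043 = -253.1 MPa.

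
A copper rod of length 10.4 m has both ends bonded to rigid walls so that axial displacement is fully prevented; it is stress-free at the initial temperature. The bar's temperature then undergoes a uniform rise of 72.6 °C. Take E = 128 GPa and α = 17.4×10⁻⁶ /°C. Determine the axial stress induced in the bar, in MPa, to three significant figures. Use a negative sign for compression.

Free thermal expansion αLΔT = 17.4e-6 · 10400 · 72.6 = 13.14 mm.
The walls impose strain ε = −(13.14)/10400 = -1.2632e-03; σ = Eε = 128000 · -1.2632e-03 = -161.7 MPa.

-162 MPa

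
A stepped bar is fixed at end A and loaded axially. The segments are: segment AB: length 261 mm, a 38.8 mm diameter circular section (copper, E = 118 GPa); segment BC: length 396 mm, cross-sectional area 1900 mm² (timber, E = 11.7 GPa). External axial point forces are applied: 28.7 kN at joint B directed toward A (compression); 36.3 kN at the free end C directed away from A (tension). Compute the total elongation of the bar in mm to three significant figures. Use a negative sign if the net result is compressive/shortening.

Internal axial forces (sectioning from the free end, tension +): N_BC = 36.3 kN, N_AB = 7.6 kN.
A_AB = 1182 mm².
δ_AB = 7600·261/(1182·118000) = 0.01422 mm
δ_BC = 36300·396/(1900·11700) = 0.6466 mm
δ = Σδ_i = 0.6609 mm.

0.661 mm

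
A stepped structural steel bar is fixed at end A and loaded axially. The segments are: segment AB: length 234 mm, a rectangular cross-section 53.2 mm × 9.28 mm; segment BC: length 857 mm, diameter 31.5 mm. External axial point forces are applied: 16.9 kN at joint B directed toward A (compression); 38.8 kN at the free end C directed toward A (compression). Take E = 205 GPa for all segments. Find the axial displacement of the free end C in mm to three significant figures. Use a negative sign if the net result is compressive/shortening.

Internal axial forces (sectioning from the free end, tension +): N_BC = -38.8 kN, N_AB = -55.7 kN.
A_AB = 493.7 mm².
A_BC = 779.3 mm².
δ_AB = -55700·234/(493.7·205000) = -0.1288 mm
δ_BC = -38800·857/(779.3·205000) = -0.2081 mm
δ = Σδ_i = -0.3369 mm.

-0.337 mm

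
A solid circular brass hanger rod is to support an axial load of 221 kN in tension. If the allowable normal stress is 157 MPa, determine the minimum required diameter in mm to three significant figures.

Required area A ≥ P/σ_allow = 221000/157 = 1408 mm².
For a solid circular section, d ≥ √(4A/π) = 42.34 mm.

42.3 mm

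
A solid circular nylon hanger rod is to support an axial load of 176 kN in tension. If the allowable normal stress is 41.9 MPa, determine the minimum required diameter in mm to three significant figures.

Required area A ≥ P/σ_allow = 176000/41.9 = 4200 mm².
For a solid circular section, d ≥ √(4A/π) = 73.13 mm.

73.1 mm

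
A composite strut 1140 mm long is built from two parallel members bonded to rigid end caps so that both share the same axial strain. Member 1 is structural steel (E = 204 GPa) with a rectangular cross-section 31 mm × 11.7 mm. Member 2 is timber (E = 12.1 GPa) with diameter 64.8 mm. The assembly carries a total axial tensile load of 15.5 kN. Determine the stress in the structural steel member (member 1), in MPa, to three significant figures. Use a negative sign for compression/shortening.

27.8 MPa

A_1 = 362.7 mm².
A_2 = 3298 mm².
Equal strain + equilibrium ⇒ each member carries load in proportion to AE: A₁E₁ = 73990000 N, A₂E₂ = 39900000 N, ΣAE = 113900000 N.
σ₁ = P·E₁/ΣAE = 15500·204000/113900000 = 27.76 MPa.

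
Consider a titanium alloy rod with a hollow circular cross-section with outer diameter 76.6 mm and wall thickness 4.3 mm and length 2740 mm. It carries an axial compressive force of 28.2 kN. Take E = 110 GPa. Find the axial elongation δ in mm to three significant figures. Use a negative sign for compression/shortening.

A = 976.7 mm².
δ_mech = NL/(AE) = -28200·2740/(976.7·110000) = -0.7192 mm.

-0.719 mm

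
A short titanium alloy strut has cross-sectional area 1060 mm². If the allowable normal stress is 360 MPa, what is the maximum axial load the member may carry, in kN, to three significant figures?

P_max = σ_allow · A = 360 · 1060 = 381600 N = 381.6 kN.

382 kN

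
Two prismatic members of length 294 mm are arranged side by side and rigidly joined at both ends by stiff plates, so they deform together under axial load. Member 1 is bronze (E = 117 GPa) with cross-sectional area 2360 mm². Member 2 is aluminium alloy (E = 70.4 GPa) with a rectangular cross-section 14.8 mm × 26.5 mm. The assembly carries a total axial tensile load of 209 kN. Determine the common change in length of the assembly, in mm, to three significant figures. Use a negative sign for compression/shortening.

0.202 mm

A_2 = 392.2 mm².
Equal strain + equilibrium ⇒ each member carries load in proportion to AE: A₁E₁ = 276100000 N, A₂E₂ = 27610000 N, ΣAE = 303700000 N.
δ = PL/ΣAE = 209000·294/303700000 = 0.2023 mm.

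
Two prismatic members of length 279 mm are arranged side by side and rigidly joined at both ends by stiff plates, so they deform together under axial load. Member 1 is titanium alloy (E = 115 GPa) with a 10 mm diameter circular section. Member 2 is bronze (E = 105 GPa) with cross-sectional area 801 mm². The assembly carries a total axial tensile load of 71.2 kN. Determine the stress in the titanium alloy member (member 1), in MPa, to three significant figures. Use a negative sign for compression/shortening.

87.9 MPa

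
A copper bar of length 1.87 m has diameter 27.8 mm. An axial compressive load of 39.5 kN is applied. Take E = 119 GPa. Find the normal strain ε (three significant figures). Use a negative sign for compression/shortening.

A = 607 mm².
σ = N/A = -65.08 MPa; ε = σ/E = -65.08/119000 = -5.469e-04.

-5.47e-04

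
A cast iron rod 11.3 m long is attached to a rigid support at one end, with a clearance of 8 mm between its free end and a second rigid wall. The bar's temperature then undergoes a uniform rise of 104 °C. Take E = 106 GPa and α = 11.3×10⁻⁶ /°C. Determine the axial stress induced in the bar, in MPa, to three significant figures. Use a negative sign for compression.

-49.5 MPa

Free thermal expansion αLΔT = 11.3e-6 · 11300 · 104 = 13.28 mm.
The walls engage after the gap closes; constrained expansion = 13.28 − 8 = 5.28 mm.
The walls impose strain ε = −(5.28)/11300 = -4.6724e-04; σ = Eε = 106000 · -4.6724e-04 = -49.53 MPa.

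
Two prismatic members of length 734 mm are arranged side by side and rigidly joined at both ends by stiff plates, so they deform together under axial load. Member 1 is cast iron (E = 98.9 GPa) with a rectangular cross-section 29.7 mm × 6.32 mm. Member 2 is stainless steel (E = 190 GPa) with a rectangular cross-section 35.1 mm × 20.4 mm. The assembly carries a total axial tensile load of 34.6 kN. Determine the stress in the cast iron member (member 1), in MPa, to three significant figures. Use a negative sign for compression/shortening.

22.1 MPa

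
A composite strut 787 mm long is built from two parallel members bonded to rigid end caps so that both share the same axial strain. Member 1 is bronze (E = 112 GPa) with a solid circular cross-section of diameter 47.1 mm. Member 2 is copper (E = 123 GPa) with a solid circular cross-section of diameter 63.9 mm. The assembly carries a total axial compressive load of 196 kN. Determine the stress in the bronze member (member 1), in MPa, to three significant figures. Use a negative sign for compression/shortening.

-37.2 MPa

A_1 = 1742 mm².
A_2 = 3207 mm².
Equal strain + equilibrium ⇒ each member carries load in proportion to AE: A₁E₁ = 195100000 N, A₂E₂ = 394500000 N, ΣAE = 589600000 N.
σ₁ = P·E₁/ΣAE = -196000·112000/589600000 = -37.23 MPa.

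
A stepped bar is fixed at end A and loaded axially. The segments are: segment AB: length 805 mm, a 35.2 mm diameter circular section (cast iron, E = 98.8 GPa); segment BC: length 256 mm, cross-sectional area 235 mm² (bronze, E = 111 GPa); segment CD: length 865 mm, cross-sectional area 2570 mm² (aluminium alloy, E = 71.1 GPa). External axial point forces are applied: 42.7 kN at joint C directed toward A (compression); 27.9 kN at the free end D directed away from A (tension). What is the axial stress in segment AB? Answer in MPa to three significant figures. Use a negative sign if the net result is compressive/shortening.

-15.2 MPa

Internal axial forces (sectioning from the free end, tension +): N_CD = 27.9 kN, N_BC = -14.8 kN, N_AB = -14.8 kN.
A_AB = 973.1 mm².
σ_AB = N_AB/A_AB = -14800/973.1 = -15.21 MPa.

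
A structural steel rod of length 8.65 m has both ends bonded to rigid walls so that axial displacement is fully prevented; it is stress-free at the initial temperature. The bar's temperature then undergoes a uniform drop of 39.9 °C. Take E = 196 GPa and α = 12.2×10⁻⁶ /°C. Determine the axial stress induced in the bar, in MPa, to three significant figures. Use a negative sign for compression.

Free thermal expansion αLΔT = 12.2e-6 · 8650 · -39.9 = -4.211 mm.
The walls impose strain ε = −(-4.211)/8650 = 4.8678e-04; σ = Eε = 196000 · 4.8678e-04 = 95.41 MPa.

95.4 MPa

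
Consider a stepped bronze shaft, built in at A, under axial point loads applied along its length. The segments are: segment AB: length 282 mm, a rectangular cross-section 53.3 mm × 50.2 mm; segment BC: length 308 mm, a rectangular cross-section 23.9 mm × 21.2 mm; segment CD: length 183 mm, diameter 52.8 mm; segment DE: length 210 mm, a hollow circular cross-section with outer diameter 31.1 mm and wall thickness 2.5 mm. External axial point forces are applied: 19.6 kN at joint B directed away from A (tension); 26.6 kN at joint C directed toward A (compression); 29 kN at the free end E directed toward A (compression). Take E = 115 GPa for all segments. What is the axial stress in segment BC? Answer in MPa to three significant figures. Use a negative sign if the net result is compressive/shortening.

-110 MPa

Internal axial forces (sectioning from the free end, tension +): N_DE = -29 kN, N_CD = -29 kN, N_BC = -55.6 kN, N_AB = -36 kN.
A_BC = 506.7 mm².
σ_BC = N_BC/A_BC = -55600/506.7 = -109.7 MPa.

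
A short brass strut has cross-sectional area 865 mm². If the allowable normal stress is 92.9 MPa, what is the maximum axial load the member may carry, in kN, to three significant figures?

80.4 kN

P_max = σ_allow · A = 92.9 · 865 = 80360 N = 80.36 kN.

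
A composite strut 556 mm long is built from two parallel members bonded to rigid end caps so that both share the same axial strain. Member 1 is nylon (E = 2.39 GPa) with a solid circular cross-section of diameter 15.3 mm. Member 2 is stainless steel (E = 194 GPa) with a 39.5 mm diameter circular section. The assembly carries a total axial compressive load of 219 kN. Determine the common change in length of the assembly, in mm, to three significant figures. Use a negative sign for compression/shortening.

A_1 = 183.9 mm².
A_2 = 1225 mm².
Equal strain + equilibrium ⇒ each member carries load in proportion to AE: A₁E₁ = 439400 N, A₂E₂ = 237700000 N, ΣAE = 238200000 N.
δ = PL/ΣAE = -219000·556/238200000 = -0.5112 mm.

-0.511 mm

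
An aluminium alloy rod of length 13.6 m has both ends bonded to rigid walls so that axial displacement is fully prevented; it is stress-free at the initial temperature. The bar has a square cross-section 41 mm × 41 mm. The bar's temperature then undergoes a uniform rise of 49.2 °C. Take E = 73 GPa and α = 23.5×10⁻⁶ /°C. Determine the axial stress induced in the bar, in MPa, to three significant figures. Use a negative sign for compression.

Free thermal expansion αLΔT = 23.5e-6 · 13600 · 49.2 = 15.72 mm.
The walls impose strain ε = −(15.72)/13600 = -1.1562e-03; σ = Eε = 73000 · -1.1562e-03 = -84.4 MPa.

-84.4 MPa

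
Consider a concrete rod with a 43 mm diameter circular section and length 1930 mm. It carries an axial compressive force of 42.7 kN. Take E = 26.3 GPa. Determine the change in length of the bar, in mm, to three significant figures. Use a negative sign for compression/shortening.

A = 1452 mm².
δ_mech = NL/(AE) = -42700·1930/(1452·26300) = -2.158 mm.

-2.16 mm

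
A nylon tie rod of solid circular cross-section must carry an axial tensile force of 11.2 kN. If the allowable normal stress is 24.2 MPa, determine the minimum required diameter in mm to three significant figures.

Required area A ≥ P/σ_allow = 11200/24.2 = 462.8 mm².
For a solid circular section, d ≥ √(4A/π) = 24.27 mm.

24.3 mm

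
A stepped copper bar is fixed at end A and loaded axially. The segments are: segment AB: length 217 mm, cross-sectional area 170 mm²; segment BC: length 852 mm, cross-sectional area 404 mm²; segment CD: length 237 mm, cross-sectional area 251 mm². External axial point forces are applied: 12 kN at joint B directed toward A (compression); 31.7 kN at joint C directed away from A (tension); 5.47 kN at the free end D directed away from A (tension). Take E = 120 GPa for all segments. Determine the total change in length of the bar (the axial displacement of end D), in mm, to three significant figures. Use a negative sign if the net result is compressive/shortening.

Internal axial forces (sectioning from the free end, tension +): N_CD = 5.47 kN, N_BC = 37.17 kN, N_AB = 25.17 kN.
δ_AB = 25170·217/(170·120000) = 0.2677 mm
δ_BC = 37170·852/(404·120000) = 0.6532 mm
δ_CD = 5470·237/(251·120000) = 0.04304 mm
δ = Σδ_i = 0.964 mm.

0.964 mm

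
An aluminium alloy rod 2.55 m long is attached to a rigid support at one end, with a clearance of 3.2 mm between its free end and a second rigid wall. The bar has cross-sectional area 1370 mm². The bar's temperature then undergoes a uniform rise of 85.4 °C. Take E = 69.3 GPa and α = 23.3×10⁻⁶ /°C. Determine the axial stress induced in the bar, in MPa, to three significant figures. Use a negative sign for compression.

-50.9 MPa

Free thermal expansion αLΔT = 23.3e-6 · 2550 · 85.4 = 5.074 mm.
The walls engage after the gap closes; constrained expansion = 5.074 − 3.2 = 1.874 mm.
The walls impose strain ε = −(1.874)/2550 = -7.3492e-04; σ = Eε = 69300 · -7.3492e-04 = -50.93 MPa.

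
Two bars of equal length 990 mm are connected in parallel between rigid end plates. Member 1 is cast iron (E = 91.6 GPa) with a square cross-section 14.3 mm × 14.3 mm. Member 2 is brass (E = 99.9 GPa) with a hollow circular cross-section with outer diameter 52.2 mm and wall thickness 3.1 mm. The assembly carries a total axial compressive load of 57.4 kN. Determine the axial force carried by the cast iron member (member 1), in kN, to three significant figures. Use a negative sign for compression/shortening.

-16.2 kN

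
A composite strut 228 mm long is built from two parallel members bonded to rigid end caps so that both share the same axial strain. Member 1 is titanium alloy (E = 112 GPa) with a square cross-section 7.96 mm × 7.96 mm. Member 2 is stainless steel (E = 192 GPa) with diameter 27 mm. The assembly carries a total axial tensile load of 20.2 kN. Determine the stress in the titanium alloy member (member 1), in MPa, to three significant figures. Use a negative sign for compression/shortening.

A_1 = 63.36 mm².
A_2 = 572.6 mm².
Equal strain + equilibrium ⇒ each member carries load in proportion to AE: A₁E₁ = 7096000 N, A₂E₂ = 109900000 N, ΣAE = 117000000 N.
σ₁ = P·E₁/ΣAE = 20200·112000/117000000 = 19.33 MPa.

19.3 MPa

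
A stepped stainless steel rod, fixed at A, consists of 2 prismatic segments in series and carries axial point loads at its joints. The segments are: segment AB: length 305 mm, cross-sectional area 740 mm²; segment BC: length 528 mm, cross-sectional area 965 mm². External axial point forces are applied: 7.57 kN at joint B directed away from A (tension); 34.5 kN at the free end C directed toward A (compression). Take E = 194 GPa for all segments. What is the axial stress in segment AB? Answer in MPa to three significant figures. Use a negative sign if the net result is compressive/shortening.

-36.4 MPa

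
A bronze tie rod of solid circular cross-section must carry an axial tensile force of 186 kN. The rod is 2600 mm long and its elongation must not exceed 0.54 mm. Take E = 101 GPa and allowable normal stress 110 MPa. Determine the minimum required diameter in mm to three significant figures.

Required area A ≥ P/σ_allow = 186000/110 = 1691 mm².
For a solid circular section, d ≥ √(4A/π) = 46.4 mm.
Elongation limit: A ≥ PL/(Eδ_allow) = 186000·2600/(101000·0.54) = 8867 mm² ⇒ d ≥ 106.3 mm.
The elongation limit governs.

106 mm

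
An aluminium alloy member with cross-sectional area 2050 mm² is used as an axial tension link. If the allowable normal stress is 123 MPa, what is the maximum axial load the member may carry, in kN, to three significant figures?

252 kN

P_max = σ_allow · A = 123 · 2050 = 252200 N = 252.2 kN.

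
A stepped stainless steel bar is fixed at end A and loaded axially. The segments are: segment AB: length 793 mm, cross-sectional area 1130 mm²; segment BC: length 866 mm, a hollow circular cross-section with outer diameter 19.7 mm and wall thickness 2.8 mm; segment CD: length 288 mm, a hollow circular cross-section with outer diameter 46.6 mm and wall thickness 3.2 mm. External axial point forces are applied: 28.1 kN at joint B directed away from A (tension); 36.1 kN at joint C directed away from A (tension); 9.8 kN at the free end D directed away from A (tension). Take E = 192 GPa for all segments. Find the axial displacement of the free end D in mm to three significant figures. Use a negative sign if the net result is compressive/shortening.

1.70 mm

Internal axial forces (sectioning from the free end, tension +): N_CD = 9.8 kN, N_BC = 45.9 kN, N_AB = 74 kN.
A_BC = 148.7 mm².
A_CD = 436.3 mm².
δ_AB = 74000·793/(1130·192000) = 0.2705 mm
δ_BC = 45900·866/(148.7·192000) = 1.393 mm
δ_CD = 9800·288/(436.3·192000) = 0.03369 mm
δ = Σδ_i = 1.697 mm.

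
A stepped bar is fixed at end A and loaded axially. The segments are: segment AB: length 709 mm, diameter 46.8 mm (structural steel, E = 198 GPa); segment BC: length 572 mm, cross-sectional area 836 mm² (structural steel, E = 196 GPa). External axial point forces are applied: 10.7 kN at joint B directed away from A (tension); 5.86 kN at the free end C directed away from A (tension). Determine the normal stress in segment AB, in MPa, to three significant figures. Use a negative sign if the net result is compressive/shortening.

9.63 MPa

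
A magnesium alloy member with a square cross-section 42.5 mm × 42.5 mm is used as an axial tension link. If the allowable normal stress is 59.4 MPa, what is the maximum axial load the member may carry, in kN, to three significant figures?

A = 1806 mm².
P_max = σ_allow · A = 59.4 · 1806 = 107300 N = 107.3 kN.

107 kN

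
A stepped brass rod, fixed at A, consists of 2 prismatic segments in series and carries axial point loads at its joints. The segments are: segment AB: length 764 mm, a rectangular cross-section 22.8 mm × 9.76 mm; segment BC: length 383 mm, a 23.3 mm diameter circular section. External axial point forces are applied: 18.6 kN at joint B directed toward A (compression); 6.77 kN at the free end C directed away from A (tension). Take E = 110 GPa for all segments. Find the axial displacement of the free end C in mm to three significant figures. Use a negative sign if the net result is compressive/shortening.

Internal axial forces (sectioning from the free end, tension +): N_BC = 6.77 kN, N_AB = -11.83 kN.
A_AB = 222.5 mm².
A_BC = 426.4 mm².
δ_AB = -11830·764/(222.5·110000) = -0.3692 mm
δ_BC = 6770·383/(426.4·110000) = 0.05528 mm
δ = Σδ_i = -0.314 mm.

-0.314 mm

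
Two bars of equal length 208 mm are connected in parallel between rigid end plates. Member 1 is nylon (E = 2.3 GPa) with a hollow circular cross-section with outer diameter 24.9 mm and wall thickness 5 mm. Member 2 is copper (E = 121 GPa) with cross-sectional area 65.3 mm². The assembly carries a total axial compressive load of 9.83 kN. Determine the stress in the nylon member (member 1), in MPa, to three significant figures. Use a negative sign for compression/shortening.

A_1 = 312.6 mm².
Equal strain + equilibrium ⇒ each member carries load in proportion to AE: A₁E₁ = 719000 N, A₂E₂ = 7901000 N, ΣAE = 8620000 N.
σ₁ = P·E₁/ΣAE = -9830·2300/8620000 = -2.623 MPa.

-2.62 MPa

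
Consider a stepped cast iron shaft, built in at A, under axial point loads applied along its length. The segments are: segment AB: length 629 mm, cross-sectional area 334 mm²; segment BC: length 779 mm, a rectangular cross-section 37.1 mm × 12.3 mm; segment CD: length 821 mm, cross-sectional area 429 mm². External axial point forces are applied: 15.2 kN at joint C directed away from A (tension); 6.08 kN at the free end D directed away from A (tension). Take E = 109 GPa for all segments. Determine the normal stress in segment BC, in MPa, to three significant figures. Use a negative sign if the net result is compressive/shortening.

Internal axial forces (sectioning from the free end, tension +): N_CD = 6.08 kN, N_BC = 21.28 kN, N_AB = 21.28 kN.
A_BC = 456.3 mm².
σ_BC = N_BC/A_BC = 21280/456.3 = 46.63 MPa.

46.6 MPa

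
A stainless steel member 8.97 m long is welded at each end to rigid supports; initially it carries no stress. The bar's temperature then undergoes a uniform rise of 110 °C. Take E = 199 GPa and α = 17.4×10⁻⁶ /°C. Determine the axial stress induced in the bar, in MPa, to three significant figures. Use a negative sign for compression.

Free thermal expansion αLΔT = 17.4e-6 · 8970 · 110 = 17.17 mm.
The walls impose strain ε = −(17.17)/8970 = -1.9140e-03; σ = Eε = 199000 · -1.9140e-03 = -380.9 MPa.

-381 MPa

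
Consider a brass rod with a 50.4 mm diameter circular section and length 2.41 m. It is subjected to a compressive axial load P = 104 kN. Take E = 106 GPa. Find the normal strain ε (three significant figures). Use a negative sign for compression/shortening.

A = 1995 mm².
σ = N/A = -52.13 MPa; ε = σ/E = -52.13/106000 = -4.918e-04.

-4.92e-04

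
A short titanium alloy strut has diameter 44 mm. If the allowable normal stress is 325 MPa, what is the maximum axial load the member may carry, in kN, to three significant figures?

494 kN

A = 1521 mm².
P_max = σ_allow · A = 325 · 1521 = 494200 N = 494.2 kN.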